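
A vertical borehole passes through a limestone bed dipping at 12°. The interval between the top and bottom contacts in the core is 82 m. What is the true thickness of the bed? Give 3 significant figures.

80.2 m

True thickness t = h · cos(dip) = 82 × cos 12°
t = 82 × 0.9781 = 80.208 m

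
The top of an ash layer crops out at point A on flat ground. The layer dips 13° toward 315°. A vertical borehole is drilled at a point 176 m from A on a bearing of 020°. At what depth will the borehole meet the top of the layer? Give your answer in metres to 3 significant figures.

17.2 m

The hole lies 65° from the dip direction, so the down-dip offset is 176 × cos 65° = 74.38 m.
Depth = down-dip offset × tan(dip) = 74.38 × tan 13° = 74.38 × 0.2309
Depth = 17.17 m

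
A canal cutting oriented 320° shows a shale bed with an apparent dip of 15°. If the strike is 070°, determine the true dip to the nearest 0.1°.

The section is 70° from the strike.
tan(true dip) = tan 15° / sin 70° = 0.2851
true dip = arctan 0.2851 = 15.92°

15.9°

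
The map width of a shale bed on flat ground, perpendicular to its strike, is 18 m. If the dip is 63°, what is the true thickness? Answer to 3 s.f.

True thickness t = w · sin(dip) = 18 × sin 63°
t = 18 × 0.8910 = 16.038 m

16.0 m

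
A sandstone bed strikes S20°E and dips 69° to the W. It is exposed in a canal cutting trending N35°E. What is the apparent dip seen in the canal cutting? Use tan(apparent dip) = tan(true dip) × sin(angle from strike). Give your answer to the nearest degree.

The strike is S20°E and the section trends N35°E; the acute angle between them is β = 55°.
tan(apparent dip) = tan 69° · sin 55° = 2.1340
α = arctan(2.1340) = 64.89°

65°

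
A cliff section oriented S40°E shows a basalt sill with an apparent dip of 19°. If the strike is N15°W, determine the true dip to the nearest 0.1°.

39.2°

The section is 25° from the strike.
tan δ = tan α / sin β = tan 19° / sin 25° = 0.3443 / 0.4226 = 0.8147
δ = arctan(0.8147) = 39.17°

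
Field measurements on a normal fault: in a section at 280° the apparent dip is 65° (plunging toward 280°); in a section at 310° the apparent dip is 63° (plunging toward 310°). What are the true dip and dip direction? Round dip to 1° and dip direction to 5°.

The two traces are lines in the plane: v₁ = (sin 280°·cos 65°, cos 280°·cos 65°, −sin 65°), v₂ = (sin 310°·cos 63°, cos 310°·cos 63°, −sin 63°).
Cross product v₁ × v₂ gives the pole to the plane: n ∝ (-0.199, 0.056, 0.096).
tan δ = √(n_x²+n_y²)/n_z = 0.207/0.096, so δ = 65.1°.
Dip direction = atan2(-0.199, 0.056) = 286° (azimuth of n's horizontal projection).

true dip 65°, dip direction 285°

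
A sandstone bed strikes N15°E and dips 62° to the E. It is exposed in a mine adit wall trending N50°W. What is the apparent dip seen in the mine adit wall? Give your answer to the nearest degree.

60°

Angle between strike (N15°E) and section (N50°W): β = 65°.
tan α = tan 62° × sin 65° = 1.8807 × 0.9063 = 1.7045
apparent dip = arctan 1.7045 = 59.60°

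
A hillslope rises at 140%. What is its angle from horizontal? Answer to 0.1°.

tan θ = 140/100 = 1.4000
θ = arctan(1.4000) = 54.46°

54.5°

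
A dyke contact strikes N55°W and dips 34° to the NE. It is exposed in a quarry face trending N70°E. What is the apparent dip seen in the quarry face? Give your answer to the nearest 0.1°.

28.9°

The section lies 55° from the strike.
tan α = tan 34° × sin 55° = 0.6745 × 0.8192 = 0.5525
apparent dip = arctan 0.5525 = 28.92°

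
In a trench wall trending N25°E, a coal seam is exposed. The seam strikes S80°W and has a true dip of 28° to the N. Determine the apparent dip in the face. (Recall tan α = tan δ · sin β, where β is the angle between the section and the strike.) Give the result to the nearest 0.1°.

The strike is S80°W and the section trends N25°E; the acute angle between them is β = 55°.
tan(apparent dip) = tan 28° · sin 55° = 0.4356
apparent dip = arctan 0.4356 = 23.54°

23.5°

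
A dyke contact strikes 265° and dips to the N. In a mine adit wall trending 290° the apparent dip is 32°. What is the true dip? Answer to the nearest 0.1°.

55.9°

β = acute angle between strike 265° and section 290° = 25°.
tan(true dip) = tan 32° / sin 25° = 1.4786
true dip = arctan 1.4786 = 55.93°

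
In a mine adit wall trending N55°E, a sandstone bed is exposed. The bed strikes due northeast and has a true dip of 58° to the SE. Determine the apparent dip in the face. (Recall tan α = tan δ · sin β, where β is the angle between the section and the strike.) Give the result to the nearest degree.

16°

The strike is due northeast and the section trends N55°E; the acute angle between them is β = 10°.
tan(apparent dip) = tan 58° · sin 10° = 0.2779
apparent dip = arctan 0.2779 = 15.53°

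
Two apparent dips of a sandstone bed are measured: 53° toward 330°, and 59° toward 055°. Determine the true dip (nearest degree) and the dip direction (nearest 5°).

true dip 64°, dip direction 020°

The two traces are lines in the plane: v₁ = (sin 330°·cos 53°, cos 330°·cos 53°, −sin 53°), v₂ = (sin 55°·cos 59°, cos 55°·cos 59°, −sin 59°).
n = v₁ × v₂ = (0.211, 0.595, 0.309) (taken with n_z > 0).
True dip = arccos(n_z / |n|) = arccos(0.4395) = 63.9°.
Dip direction = atan2(0.211, 0.595) = 20° (azimuth of n's horizontal projection).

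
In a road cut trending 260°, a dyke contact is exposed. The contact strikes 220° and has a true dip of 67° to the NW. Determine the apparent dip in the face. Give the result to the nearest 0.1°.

Angle between strike (220°) and section (260°): β = 40°.
tan α = tan 67° × sin 40° = 2.3559 × 0.6428 = 1.5143
α = arctan(1.5143) = 56.56°

56.6°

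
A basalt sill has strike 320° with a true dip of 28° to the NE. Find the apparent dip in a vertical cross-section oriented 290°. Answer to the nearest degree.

15°

The strike is 320° and the section trends 290°; the acute angle between them is β = 30°.
tan α = tan 28° × sin 30° = 0.5317 × 0.5000 = 0.2659
apparent dip = arctan 0.2659 = 14.89°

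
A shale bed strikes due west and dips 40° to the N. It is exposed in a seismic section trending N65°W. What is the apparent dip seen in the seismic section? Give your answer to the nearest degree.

20°

The strike is due west and the section trends N65°W; the acute angle between them is β = 25°.
tan α = tan 40° × sin 25° = 0.8391 × 0.4226 = 0.3546
apparent dip = arctan 0.3546 = 19.53°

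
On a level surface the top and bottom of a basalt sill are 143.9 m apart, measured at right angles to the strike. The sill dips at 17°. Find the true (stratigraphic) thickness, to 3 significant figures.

True thickness t = w · sin(dip) = 143.9 × sin 17°
t = 143.9 × 0.2924 = 42.072 m

42.1 m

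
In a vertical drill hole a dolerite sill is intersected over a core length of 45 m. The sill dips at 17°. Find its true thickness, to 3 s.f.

True thickness t = h · cos(dip) = 45 × cos 17°
t = 45 × 0.9563 = 43.034 m

43.0 m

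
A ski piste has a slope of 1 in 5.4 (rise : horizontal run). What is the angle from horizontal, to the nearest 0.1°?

tan θ = 1/5.4 = 0.1852
θ = arctan(0.1852) = 10.49°

10.5°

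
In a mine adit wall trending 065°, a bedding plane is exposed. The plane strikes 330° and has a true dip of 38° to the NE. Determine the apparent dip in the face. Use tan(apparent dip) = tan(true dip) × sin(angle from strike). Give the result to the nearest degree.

38°

The section lies 85° from the strike.
tan(apparent dip) = tan 38° · sin 85° = 0.7783
apparent dip = arctan 0.7783 = 37.89°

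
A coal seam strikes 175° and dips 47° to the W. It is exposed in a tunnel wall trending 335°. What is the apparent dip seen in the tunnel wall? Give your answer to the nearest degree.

20°

The section lies 20° from the strike.
tan α = tan 47° × sin 20° = 1.0724 × 0.3420 = 0.3668
apparent dip = arctan 0.3668 = 20.14°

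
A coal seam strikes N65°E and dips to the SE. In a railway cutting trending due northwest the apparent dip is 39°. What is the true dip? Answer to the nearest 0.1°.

40.8°

β = acute angle between strike N65°E and section due northwest = 70°.
tan(true dip) = tan 39° / sin 70° = 0.8618
δ = arctan(0.8618) = 40.75°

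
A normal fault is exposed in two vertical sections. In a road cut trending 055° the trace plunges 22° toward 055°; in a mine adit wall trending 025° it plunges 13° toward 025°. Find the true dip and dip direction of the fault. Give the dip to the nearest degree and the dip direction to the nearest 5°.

true dip 25°, dip direction 085°

Represent each trace as a vector plunging at its apparent dip toward its trend (east-north-up frame): v₁ = (0.760, 0.532, -0.375), v₂ = (0.412, 0.883, -0.225).
The plane normal is n = v₁ × v₂ ∝ (0.211, 0.017, 0.452).
tan δ = √(n_x²+n_y²)/n_z = 0.212/0.452, so δ = 25.1°.
Dip direction = atan2(0.211, 0.017) = 86° (azimuth of n's horizontal projection).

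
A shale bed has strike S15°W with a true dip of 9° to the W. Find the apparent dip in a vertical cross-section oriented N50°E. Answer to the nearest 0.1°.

The section lies 35° from the strike.
tan α = tan 9° × sin 35° = 0.1584 × 0.5736 = 0.0908
apparent dip = arctan 0.0908 = 5.19°

5.2°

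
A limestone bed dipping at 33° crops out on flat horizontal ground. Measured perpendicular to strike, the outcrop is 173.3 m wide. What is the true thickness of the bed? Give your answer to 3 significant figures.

94.4 m

True thickness t = w · sin(dip) = 173.3 × sin 33°
t = 173.3 × 0.5446 = 94.386 m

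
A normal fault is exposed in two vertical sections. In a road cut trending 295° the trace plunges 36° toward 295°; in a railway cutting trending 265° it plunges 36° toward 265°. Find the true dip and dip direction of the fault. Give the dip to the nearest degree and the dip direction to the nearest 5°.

true dip 37°, dip direction 280°

The two traces are lines in the plane: v₁ = (sin 295°·cos 36°, cos 295°·cos 36°, −sin 36°), v₂ = (sin 265°·cos 36°, cos 265°·cos 36°, −sin 36°).
The plane normal is n = v₁ × v₂ ∝ (-0.242, 0.043, 0.327).
True dip = arccos(n_z / |n|) = arccos(0.7992) = 36.9°.
The horizontal component of n points toward azimuth atan2(n_x, n_y) = 280°, the dip direction.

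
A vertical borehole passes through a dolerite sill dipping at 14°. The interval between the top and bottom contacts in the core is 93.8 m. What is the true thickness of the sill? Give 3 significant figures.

True thickness t = h · cos(dip) = 93.8 × cos 14°
t = 93.8 × 0.9703 = 91.014 m

91.0 m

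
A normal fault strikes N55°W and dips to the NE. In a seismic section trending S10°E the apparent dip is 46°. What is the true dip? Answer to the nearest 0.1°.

β = acute angle between strike N55°W and section S10°E = 45°.
tan δ = tan α / sin β = tan 46° / sin 45° = 1.0355 / 0.7071 = 1.4645
δ = arctan(1.4645) = 55.67°

55.7°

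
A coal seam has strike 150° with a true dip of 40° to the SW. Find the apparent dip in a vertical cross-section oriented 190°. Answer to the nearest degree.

28°

Angle between strike (150°) and section (190°): β = 40°.
tan α = tan 40° × sin 40° = 0.8391 × 0.6428 = 0.5394
α = arctan(0.5394) = 28.34°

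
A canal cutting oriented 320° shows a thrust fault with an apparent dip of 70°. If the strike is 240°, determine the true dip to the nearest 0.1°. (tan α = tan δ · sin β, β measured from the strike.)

70.3°

The section is 80° from the strike.
tan δ = tan α / sin β = tan 70° / sin 80° = 2.7475 / 0.9848 = 2.7899
true dip = arctan 2.7899 = 70.28°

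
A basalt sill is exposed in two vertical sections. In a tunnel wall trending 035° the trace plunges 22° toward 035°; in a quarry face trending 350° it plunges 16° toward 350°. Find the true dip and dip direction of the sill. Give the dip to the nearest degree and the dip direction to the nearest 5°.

true dip 22°, dip direction 035°

Each apparent-dip line lies in the plane. As unit vectors (x east, y north, z up), v₁ plunges 22°→035° and v₂ plunges 16°→350°.
n = v₁ × v₂ = (0.145, 0.209, 0.630) (taken with n_z > 0).
True dip = arccos(n_z / |n|) = arccos(0.9272) = 22.0°.
The horizontal component of n points toward azimuth atan2(n_x, n_y) = 35°, the dip direction.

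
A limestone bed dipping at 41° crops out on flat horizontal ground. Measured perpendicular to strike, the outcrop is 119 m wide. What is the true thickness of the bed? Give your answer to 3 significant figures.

78.1 m

True thickness t = w · sin(dip) = 119 × sin 41°
t = 119 × 0.6561 = 78.071 m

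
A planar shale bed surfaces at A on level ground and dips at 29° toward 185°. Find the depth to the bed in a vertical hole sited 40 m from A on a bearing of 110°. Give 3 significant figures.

The hole lies 75° from the dip direction, so the down-dip offset is 40 × cos 75° = 10.35 m.
Depth = down-dip offset × tan(dip) = 10.35 × tan 29° = 10.35 × 0.5543
Depth = 5.74 m

5.74 m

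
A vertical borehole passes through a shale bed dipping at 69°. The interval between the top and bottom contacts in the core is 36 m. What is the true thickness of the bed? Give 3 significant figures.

12.9 m

True thickness t = h · cos(dip) = 36 × cos 69°
t = 36 × 0.3584 = 12.901 m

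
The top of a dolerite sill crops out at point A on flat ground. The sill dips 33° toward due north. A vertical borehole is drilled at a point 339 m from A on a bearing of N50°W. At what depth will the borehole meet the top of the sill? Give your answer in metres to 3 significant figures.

The hole lies 50° from the dip direction, so the down-dip offset is 339 × cos 50° = 217.90 m.
Depth = down-dip offset × tan(dip) = 217.90 × tan 33° = 217.90 × 0.6494
Depth = 141.51 m

142 m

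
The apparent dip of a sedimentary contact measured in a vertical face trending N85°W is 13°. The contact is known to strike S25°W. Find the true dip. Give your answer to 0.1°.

13.8°

The section is 70° from the strike.
tan δ = tan α / sin β = tan 13° / sin 70° = 0.2309 / 0.9397 = 0.2457
δ = arctan(0.2457) = 13.80°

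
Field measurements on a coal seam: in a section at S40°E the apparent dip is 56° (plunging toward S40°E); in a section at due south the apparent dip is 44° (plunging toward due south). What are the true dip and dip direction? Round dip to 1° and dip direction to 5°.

true dip 56°, dip direction 130°

The two traces are lines in the plane: v₁ = (sin 140°·cos 56°, cos 140°·cos 56°, −sin 56°), v₂ = (sin 180°·cos 44°, cos 180°·cos 44°, −sin 44°).
The plane normal is n = v₁ × v₂ ∝ (0.299, -0.250, 0.259).
True dip = arccos(n_z / |n|) = arccos(0.5532) = 56.4°.
The horizontal component of n points toward azimuth atan2(n_x, n_y) = 130°, the dip direction.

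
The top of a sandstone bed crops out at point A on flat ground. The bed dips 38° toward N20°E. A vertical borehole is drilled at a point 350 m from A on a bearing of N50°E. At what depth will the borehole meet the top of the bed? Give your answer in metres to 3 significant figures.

237 m

The hole lies 30° from the dip direction, so the down-dip offset is 350 × cos 30° = 303.11 m.
Depth = down-dip offset × tan(dip) = 303.11 × tan 38° = 303.11 × 0.7813
Depth = 236.81 m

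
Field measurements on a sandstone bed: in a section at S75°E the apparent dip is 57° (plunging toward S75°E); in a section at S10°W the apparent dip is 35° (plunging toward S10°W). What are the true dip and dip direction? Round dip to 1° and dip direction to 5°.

The two traces are lines in the plane: v₁ = (sin 105°·cos 57°, cos 105°·cos 57°, −sin 57°), v₂ = (sin 190°·cos 35°, cos 190°·cos 35°, −sin 35°).
The plane normal is n = v₁ × v₂ ∝ (0.596, -0.421, 0.444).
True dip = arccos(n_z / |n|) = arccos(0.5203) = 58.6°.
The horizontal component of n points toward azimuth atan2(n_x, n_y) = 125°, the dip direction.

true dip 59°, dip direction 125°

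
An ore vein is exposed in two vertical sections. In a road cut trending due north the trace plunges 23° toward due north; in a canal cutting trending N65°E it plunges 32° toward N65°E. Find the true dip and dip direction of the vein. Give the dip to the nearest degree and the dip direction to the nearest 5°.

true dip 33°, dip direction 050°

Each apparent-dip line lies in the plane. As unit vectors (x east, y north, z up), v₁ plunges 23°→due north and v₂ plunges 32°→N65°E.
Cross product v₁ × v₂ gives the pole to the plane: n ∝ (0.348, 0.300, 0.707).
tan δ = √(n_x²+n_y²)/n_z = 0.459/0.707, so δ = 33.0°.
Dip direction = azimuth of (n_x, n_y) = atan2(0.348, 0.300) = 49°.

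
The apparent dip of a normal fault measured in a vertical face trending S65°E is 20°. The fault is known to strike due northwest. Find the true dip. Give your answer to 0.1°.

The section is 20° from the strike.
tan(true dip) = tan 20° / sin 20° = 1.0642
δ = arctan(1.0642) = 46.78°

46.8°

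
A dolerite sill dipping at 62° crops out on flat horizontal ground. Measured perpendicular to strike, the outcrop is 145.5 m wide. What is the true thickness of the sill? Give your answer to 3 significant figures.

True thickness t = w · sin(dip) = 145.5 × sin 62°
t = 145.5 × 0.8829 = 128.469 m

128 m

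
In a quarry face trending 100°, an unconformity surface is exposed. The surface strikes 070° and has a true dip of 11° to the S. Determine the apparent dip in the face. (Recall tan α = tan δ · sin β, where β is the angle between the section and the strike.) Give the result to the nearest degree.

6°

The section lies 30° from the strike.
tan(apparent dip) = tan 11° · sin 30° = 0.0972
apparent dip = arctan 0.0972 = 5.55°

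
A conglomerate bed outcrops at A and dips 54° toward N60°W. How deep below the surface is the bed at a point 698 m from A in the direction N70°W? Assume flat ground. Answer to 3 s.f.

946 m

The hole lies 10° from the dip direction, so the down-dip offset is 698 × cos 10° = 687.40 m.
Depth = down-dip offset × tan(dip) = 687.40 × tan 54° = 687.40 × 1.3764
Depth = 946.12 m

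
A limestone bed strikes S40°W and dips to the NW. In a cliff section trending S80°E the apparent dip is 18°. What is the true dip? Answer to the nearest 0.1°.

20.6°

The section is 60° from the strike.
tan δ = tan α / sin β = tan 18° / sin 60° = 0.3249 / 0.8660 = 0.3752
δ = arctan(0.3752) = 20.57°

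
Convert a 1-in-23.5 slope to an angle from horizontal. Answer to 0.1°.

tan θ = 1/23.5 = 0.0426
θ = arctan(0.0426) = 2.44°

2.4°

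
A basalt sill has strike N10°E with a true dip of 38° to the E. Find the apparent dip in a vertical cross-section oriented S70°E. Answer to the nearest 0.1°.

Angle between strike (N10°E) and section (S70°E): β = 80°.
tan α = tan 38° × sin 80° = 0.7813 × 0.9848 = 0.7694
α = arctan(0.7694) = 37.58°

37.6°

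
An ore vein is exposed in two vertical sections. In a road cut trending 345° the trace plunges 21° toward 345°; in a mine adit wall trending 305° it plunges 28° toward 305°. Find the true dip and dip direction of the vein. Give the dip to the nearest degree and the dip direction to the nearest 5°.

Each apparent-dip line lies in the plane. As unit vectors (x east, y north, z up), v₁ plunges 21°→345° and v₂ plunges 28°→305°.
The plane normal is n = v₁ × v₂ ∝ (-0.242, 0.146, 0.530).
tan δ = √(n_x²+n_y²)/n_z = 0.282/0.530, so δ = 28.1°.
Dip direction = atan2(-0.242, 0.146) = 301° (azimuth of n's horizontal projection).

true dip 28°, dip direction 300°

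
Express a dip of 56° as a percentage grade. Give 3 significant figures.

148%

grade % = 100 × tan 56° = 100 × 1.4826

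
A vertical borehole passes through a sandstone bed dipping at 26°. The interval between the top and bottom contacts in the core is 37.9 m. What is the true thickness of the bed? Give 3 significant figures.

True thickness t = h · cos(dip) = 37.9 × cos 26°
t = 37.9 × 0.8988 = 34.064 m

34.1 m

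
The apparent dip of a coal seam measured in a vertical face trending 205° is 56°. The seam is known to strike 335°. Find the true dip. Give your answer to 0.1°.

62.7°

The section is 50° from the strike.
tan(true dip) = tan 56° / sin 50° = 1.9353
δ = arctan(1.9353) = 62.67°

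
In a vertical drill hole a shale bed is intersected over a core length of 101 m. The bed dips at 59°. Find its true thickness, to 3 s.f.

52.0 m

True thickness t = h · cos(dip) = 101 × cos 59°
t = 101 × 0.5150 = 52.019 m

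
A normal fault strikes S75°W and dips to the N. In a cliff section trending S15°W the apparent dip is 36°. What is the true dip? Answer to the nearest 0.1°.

40.0°

β = acute angle between strike S75°W and section S15°W = 60°.
tan δ = tan α / sin β = tan 36° / sin 60° = 0.7265 / 0.8660 = 0.8389
δ = arctan(0.8389) = 39.99°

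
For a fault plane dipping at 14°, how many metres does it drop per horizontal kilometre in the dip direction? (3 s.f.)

drop per km = 1000 × tan 14° = 1000 × 0.2493

249 m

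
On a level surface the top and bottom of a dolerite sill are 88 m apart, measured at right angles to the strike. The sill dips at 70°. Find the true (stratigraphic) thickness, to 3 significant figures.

82.7 m

True thickness t = w · sin(dip) = 88 × sin 70°
t = 88 × 0.9397 = 82.693 m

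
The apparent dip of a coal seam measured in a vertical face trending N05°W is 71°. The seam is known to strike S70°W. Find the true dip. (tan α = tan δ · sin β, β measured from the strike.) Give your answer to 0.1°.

71.6°

β = acute angle between strike S70°W and section N05°W = 75°.
tan δ = tan α / sin β = tan 71° / sin 75° = 2.9042 / 0.9659 = 3.0067
true dip = arctan 3.0067 = 71.60°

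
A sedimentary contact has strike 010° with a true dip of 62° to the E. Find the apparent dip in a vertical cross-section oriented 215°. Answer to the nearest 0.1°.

The strike is 010° and the section trends 215°; the acute angle between them is β = 25°.
tan(apparent dip) = tan 62° · sin 25° = 0.7948
α = arctan(0.7948) = 38.48°

38.5°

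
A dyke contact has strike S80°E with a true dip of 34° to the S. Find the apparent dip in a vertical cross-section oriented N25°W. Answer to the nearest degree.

29°

The section lies 55° from the strike.
tan(apparent dip) = tan 34° · sin 55° = 0.5525
α = arctan(0.5525) = 28.92°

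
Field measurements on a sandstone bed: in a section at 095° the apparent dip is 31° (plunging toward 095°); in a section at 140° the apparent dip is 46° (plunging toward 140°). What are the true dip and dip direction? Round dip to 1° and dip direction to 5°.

true dip 46°, dip direction 150°

Represent each trace as a vector plunging at its apparent dip toward its trend (east-north-up frame): v₁ = (0.854, -0.075, -0.515), v₂ = (0.447, -0.532, -0.719).
Cross product v₁ × v₂ gives the pole to the plane: n ∝ (0.220, -0.384, 0.421).
tan δ = √(n_x²+n_y²)/n_z = 0.443/0.421, so δ = 46.5°.
Dip direction = atan2(0.220, -0.384) = 150° (azimuth of n's horizontal projection).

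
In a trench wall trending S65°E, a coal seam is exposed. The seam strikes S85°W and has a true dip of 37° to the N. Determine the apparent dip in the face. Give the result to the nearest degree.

21°

The section lies 30° from the strike.
tan(apparent dip) = tan 37° · sin 30° = 0.3768
apparent dip = arctan 0.3768 = 20.65°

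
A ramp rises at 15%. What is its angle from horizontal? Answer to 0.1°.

8.5°

tan θ = 15/100 = 0.1500
θ = arctan(0.1500) = 8.53°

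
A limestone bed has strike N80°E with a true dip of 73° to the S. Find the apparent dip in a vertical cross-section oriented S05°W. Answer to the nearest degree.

The section lies 75° from the strike.
tan α = tan 73° × sin 75° = 3.2709 × 0.9659 = 3.1594
α = arctan(3.1594) = 72.44°

72°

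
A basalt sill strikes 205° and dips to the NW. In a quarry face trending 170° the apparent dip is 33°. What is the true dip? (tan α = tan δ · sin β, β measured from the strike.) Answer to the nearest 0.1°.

48.5°

β = acute angle between strike 205° and section 170° = 35°.
tan(true dip) = tan 33° / sin 35° = 1.1322
true dip = arctan 1.1322 = 48.55°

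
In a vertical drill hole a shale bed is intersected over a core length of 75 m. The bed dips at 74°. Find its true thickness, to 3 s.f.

True thickness t = h · cos(dip) = 75 × cos 74°
t = 75 × 0.2756 = 20.673 m

20.7 m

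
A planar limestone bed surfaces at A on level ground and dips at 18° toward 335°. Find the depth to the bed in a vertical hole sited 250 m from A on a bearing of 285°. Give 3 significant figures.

52.2 m

The hole lies 50° from the dip direction, so the down-dip offset is 250 × cos 50° = 160.70 m.
Depth = down-dip offset × tan(dip) = 160.70 × tan 18° = 160.70 × 0.3249
Depth = 52.21 m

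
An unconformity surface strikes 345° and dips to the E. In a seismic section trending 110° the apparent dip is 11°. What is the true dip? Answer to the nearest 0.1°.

13.3°

β = acute angle between strike 345° and section 110° = 55°.
tan δ = tan α / sin β = tan 11° / sin 55° = 0.1944 / 0.8192 = 0.2373
δ = arctan(0.2373) = 13.35°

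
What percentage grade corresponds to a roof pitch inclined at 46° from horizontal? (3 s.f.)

104%

grade % = 100 × tan 46° = 100 × 1.0355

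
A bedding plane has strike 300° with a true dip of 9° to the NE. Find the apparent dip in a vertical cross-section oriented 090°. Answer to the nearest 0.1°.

The section lies 30° from the strike.
tan α = tan 9° × sin 30° = 0.1584 × 0.5000 = 0.0792
apparent dip = arctan 0.0792 = 4.53°

4.5°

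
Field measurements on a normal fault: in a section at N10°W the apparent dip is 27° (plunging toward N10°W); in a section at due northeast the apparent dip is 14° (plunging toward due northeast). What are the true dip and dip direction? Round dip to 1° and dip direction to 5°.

Each apparent-dip line lies in the plane. As unit vectors (x east, y north, z up), v₁ plunges 27°→N10°W and v₂ plunges 14°→due northeast.
Cross product v₁ × v₂ gives the pole to the plane: n ∝ (-0.099, 0.349, 0.708).
Dip δ = arctan(|n_h|/n_z) = arctan(0.363/0.708) = 27.1°.
Dip direction = atan2(-0.099, 0.349) = 344° (azimuth of n's horizontal projection).

true dip 27°, dip direction 345°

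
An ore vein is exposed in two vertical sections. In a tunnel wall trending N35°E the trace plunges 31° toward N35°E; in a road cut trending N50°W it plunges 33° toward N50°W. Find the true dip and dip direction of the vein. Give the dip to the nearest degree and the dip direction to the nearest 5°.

The two traces are lines in the plane: v₁ = (sin 35°·cos 31°, cos 35°·cos 31°, −sin 31°), v₂ = (sin 310°·cos 33°, cos 310°·cos 33°, −sin 33°).
Cross product v₁ × v₂ gives the pole to the plane: n ∝ (-0.105, 0.599, 0.716).
True dip = arccos(n_z / |n|) = arccos(0.7624) = 40.3°.
Dip direction = atan2(-0.105, 0.599) = 350° (azimuth of n's horizontal projection).

true dip 40°, dip direction 350°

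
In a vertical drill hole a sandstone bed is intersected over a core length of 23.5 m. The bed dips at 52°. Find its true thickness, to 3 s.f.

True thickness t = h · cos(dip) = 23.5 × cos 52°
t = 23.5 × 0.6157 = 14.468 m

14.5 m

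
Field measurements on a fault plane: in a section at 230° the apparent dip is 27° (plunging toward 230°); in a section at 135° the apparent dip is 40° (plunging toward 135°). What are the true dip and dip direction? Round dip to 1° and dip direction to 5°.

Each apparent-dip line lies in the plane. As unit vectors (x east, y north, z up), v₁ plunges 27°→230° and v₂ plunges 40°→135°.
The plane normal is n = v₁ × v₂ ∝ (0.122, -0.685, 0.680).
tan δ = √(n_x²+n_y²)/n_z = 0.695/0.680, so δ = 45.6°.
The horizontal component of n points toward azimuth atan2(n_x, n_y) = 170°, the dip direction.

true dip 46°, dip direction 170°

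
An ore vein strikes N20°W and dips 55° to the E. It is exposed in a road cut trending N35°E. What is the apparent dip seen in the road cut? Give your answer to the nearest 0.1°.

49.5°

The strike is N20°W and the section trends N35°E; the acute angle between them is β = 55°.
tan α = tan 55° × sin 55° = 1.4281 × 0.8192 = 1.1699
α = arctan(1.1699) = 49.48°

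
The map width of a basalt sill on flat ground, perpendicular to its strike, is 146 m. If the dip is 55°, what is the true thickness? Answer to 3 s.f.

120 m

True thickness t = w · sin(dip) = 146 × sin 55°
t = 146 × 0.8192 = 119.596 m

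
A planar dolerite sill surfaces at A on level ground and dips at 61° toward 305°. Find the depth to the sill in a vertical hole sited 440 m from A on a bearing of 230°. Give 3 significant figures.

205 m

The hole lies 75° from the dip direction, so the down-dip offset is 440 × cos 75° = 113.88 m.
Depth = down-dip offset × tan(dip) = 113.88 × tan 61° = 113.88 × 1.8040
Depth = 205.45 m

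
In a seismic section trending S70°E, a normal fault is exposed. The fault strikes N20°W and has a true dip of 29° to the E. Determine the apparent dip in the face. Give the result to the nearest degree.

The strike is N20°W and the section trends S70°E; the acute angle between them is β = 50°.
tan(apparent dip) = tan 29° · sin 50° = 0.4246
apparent dip = arctan 0.4246 = 23.01°

23°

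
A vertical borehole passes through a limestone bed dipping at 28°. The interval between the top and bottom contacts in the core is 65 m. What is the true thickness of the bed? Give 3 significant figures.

True thickness t = h · cos(dip) = 65 × cos 28°
t = 65 × 0.8829 = 57.392 m

57.4 m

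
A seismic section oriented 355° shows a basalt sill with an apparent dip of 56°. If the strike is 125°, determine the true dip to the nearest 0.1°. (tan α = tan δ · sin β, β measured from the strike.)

62.7°

β = acute angle between strike 125° and section 355° = 50°.
tan δ = tan α / sin β = tan 56° / sin 50° = 1.4826 / 0.7660 = 1.9353
δ = arctan(1.9353) = 62.67°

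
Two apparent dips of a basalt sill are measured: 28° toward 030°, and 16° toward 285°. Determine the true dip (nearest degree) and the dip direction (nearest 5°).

true dip 35°, dip direction 350°

Represent each trace as a vector plunging at its apparent dip toward its trend (east-north-up frame): v₁ = (0.441, 0.765, -0.469), v₂ = (-0.929, 0.249, -0.276).
The plane normal is n = v₁ × v₂ ∝ (-0.094, 0.558, 0.820).
True dip = arccos(n_z / |n|) = arccos(0.8232) = 34.6°.
Dip direction = azimuth of (n_x, n_y) = atan2(-0.094, 0.558) = 350°.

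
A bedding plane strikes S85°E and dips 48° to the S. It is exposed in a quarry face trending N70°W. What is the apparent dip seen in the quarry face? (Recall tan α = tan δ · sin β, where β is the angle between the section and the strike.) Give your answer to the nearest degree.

16°

Angle between strike (S85°E) and section (N70°W): β = 15°.
tan(apparent dip) = tan 48° · sin 15° = 0.2874
α = arctan(0.2874) = 16.04°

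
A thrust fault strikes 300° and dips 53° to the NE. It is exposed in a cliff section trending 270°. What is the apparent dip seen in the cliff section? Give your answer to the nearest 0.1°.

33.6°

The section lies 30° from the strike.
tan α = tan 53° × sin 30° = 1.3270 × 0.5000 = 0.6635
apparent dip = arctan 0.6635 = 33.57°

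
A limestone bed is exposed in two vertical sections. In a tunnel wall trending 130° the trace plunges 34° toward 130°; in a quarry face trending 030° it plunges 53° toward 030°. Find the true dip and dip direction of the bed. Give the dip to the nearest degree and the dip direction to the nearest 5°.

Represent each trace as a vector plunging at its apparent dip toward its trend (east-north-up frame): v₁ = (0.635, -0.533, -0.559), v₂ = (0.301, 0.521, -0.799).
Cross product v₁ × v₂ gives the pole to the plane: n ∝ (0.717, 0.339, 0.491).
Dip δ = arctan(|n_h|/n_z) = arctan(0.793/0.491) = 58.2°.
Dip direction = azimuth of (n_x, n_y) = atan2(0.717, 0.339) = 65°.

true dip 58°, dip direction 065°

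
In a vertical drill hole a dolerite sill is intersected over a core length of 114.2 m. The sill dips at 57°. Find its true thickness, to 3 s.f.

True thickness t = h · cos(dip) = 114.2 × cos 57°
t = 114.2 × 0.5446 = 62.198 m

62.2 m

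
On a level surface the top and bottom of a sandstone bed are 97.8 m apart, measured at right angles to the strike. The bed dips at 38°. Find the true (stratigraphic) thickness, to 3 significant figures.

60.2 m

True thickness t = w · sin(dip) = 97.8 × sin 38°
t = 97.8 × 0.6157 = 60.212 m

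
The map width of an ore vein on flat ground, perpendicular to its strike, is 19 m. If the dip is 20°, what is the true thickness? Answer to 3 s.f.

6.50 m

True thickness t = w · sin(dip) = 19 × sin 20°
t = 19 × 0.3420 = 6.498 m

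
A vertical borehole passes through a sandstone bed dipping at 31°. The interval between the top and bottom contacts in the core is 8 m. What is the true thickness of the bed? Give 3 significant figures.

6.86 m

True thickness t = h · cos(dip) = 8 × cos 31°
t = 8 × 0.8572 = 6.857 m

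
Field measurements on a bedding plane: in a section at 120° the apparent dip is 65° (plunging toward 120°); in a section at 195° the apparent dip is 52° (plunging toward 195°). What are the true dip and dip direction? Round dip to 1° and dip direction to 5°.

true dip 66°, dip direction 140°

Each apparent-dip line lies in the plane. As unit vectors (x east, y north, z up), v₁ plunges 65°→120° and v₂ plunges 52°→195°.
The plane normal is n = v₁ × v₂ ∝ (0.372, -0.433, 0.251).
True dip = arccos(n_z / |n|) = arccos(0.4028) = 66.2°.
Dip direction = azimuth of (n_x, n_y) = atan2(0.372, -0.433) = 139°.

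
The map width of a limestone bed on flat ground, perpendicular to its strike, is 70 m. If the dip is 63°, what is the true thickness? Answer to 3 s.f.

62.4 m

True thickness t = w · sin(dip) = 70 × sin 63°
t = 70 × 0.8910 = 62.370 m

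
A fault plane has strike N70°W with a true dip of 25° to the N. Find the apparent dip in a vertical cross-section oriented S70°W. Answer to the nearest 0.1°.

Angle between strike (N70°W) and section (S70°W): β = 40°.
tan α = tan 25° × sin 40° = 0.4663 × 0.6428 = 0.2997
α = arctan(0.2997) = 16.69°

16.7°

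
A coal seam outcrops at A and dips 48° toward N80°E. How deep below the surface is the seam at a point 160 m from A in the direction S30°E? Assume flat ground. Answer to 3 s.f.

The hole lies 70° from the dip direction, so the down-dip offset is 160 × cos 70° = 54.72 m.
Depth = down-dip offset × tan(dip) = 54.72 × tan 48° = 54.72 × 1.1106
Depth = 60.78 m

60.8 m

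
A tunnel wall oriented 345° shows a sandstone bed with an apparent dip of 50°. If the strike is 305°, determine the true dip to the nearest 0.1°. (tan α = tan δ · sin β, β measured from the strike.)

61.7°

β = acute angle between strike 305° and section 345° = 40°.
tan(true dip) = tan 50° / sin 40° = 1.8540
δ = arctan(1.8540) = 61.66°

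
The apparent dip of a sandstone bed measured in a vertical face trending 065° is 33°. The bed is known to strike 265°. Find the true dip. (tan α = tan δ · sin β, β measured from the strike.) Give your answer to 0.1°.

β = acute angle between strike 265° and section 065° = 20°.
tan(true dip) = tan 33° / sin 20° = 1.8987
δ = arctan(1.8987) = 62.23°

62.2°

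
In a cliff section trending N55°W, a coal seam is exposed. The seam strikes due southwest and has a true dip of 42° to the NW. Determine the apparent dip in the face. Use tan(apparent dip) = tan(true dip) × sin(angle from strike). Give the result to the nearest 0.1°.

The section lies 80° from the strike.
tan(apparent dip) = tan 42° · sin 80° = 0.8867
α = arctan(0.8867) = 41.56°

41.6°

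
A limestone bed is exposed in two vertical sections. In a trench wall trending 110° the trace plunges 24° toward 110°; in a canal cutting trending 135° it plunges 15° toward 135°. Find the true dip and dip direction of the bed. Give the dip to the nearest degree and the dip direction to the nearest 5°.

true dip 29°, dip direction 075°

Represent each trace as a vector plunging at its apparent dip toward its trend (east-north-up frame): v₁ = (0.858, -0.312, -0.407), v₂ = (0.683, -0.683, -0.259).
n = v₁ × v₂ = (0.197, 0.056, 0.373) (taken with n_z > 0).
Dip δ = arctan(|n_h|/n_z) = arctan(0.205/0.373) = 28.8°.
The horizontal component of n points toward azimuth atan2(n_x, n_y) = 74°, the dip direction.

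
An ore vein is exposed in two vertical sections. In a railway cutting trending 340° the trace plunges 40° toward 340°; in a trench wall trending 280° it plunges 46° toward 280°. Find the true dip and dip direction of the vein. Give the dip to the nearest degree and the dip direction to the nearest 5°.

true dip 48°, dip direction 300°

Represent each trace as a vector plunging at its apparent dip toward its trend (east-north-up frame): v₁ = (-0.262, 0.720, -0.643), v₂ = (-0.684, 0.121, -0.719).
The plane normal is n = v₁ × v₂ ∝ (-0.440, 0.251, 0.461).
tan δ = √(n_x²+n_y²)/n_z = 0.507/0.461, so δ = 47.7°.
Dip direction = atan2(-0.440, 0.251) = 300° (azimuth of n's horizontal projection).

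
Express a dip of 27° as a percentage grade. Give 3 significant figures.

51.0%

grade % = 100 × tan 27° = 100 × 0.5095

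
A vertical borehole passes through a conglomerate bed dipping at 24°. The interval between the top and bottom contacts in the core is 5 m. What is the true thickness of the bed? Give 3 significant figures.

True thickness t = h · cos(dip) = 5 × cos 24°
t = 5 × 0.9135 = 4.568 m

4.57 m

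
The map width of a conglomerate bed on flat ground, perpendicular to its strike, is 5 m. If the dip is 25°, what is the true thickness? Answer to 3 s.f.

2.11 m

True thickness t = w · sin(dip) = 5 × sin 25°
t = 5 × 0.4226 = 2.113 m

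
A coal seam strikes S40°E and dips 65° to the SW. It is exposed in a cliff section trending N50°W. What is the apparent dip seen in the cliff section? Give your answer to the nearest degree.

20°

The section lies 10° from the strike.
tan(apparent dip) = tan 65° · sin 10° = 0.3724
apparent dip = arctan 0.3724 = 20.42°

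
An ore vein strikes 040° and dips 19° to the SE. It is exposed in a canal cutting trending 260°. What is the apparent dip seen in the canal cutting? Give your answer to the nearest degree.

12°

The strike is 040° and the section trends 260°; the acute angle between them is β = 40°.
tan α = tan 19° × sin 40° = 0.3443 × 0.6428 = 0.2213
apparent dip = arctan 0.2213 = 12.48°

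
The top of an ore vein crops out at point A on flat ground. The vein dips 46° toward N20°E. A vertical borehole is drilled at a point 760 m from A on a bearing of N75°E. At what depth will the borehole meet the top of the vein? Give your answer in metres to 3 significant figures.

The hole lies 55° from the dip direction, so the down-dip offset is 760 × cos 55° = 435.92 m.
Depth = down-dip offset × tan(dip) = 435.92 × tan 46° = 435.92 × 1.0355
Depth = 451.41 m

451 m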